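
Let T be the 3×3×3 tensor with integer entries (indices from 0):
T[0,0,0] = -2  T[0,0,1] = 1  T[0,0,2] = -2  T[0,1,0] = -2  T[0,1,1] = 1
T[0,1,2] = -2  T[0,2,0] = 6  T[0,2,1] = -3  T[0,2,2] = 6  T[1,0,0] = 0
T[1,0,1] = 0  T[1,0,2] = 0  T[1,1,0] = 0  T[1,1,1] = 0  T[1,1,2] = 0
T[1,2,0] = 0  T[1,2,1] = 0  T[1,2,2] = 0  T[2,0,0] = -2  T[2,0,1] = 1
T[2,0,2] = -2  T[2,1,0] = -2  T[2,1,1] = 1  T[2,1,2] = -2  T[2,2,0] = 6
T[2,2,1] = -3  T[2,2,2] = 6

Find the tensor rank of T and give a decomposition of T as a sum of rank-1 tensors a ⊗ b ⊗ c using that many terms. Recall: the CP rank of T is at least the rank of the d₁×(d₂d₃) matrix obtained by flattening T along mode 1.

Lower bound: T ≠ 0 (e.g. T[0,0,0] = -2), so rank(T) ≥ 1.
Upper bound: if T = a ⊗ b ⊗ c then every fibre of T is a multiple of the corresponding factor, so read the factors off the fibres through the nonzero entry T[0,0,0] = -2.
The mode-1 fibre T[:,0,0] = [-2, 0, -2] gives a = [1, 0, 1] (primitive direction); the mode-2 fibre T[0,:,0] = [-2, -2, 6] gives b = [1, 1, -3]; then c[k] = T[0,0,k] / (a[0]·b[0]) = [-2, 1, -2] / 1 = [-2, 1, -2].
Expanding [1, 0, 1] ⊗ [1, 1, -3] ⊗ [-2, 1, -2] reproduces all 27 entries of T, so T = [1, 0, 1] ⊗ [1, 1, -3] ⊗ [-2, 1, -2] and rank(T) ≤ 1.
These bounds meet, so rank(T) = 1.
Check entry T[0,2,0] = 6: (1)·(-3)·(-2) = 6.

rank(T) = 1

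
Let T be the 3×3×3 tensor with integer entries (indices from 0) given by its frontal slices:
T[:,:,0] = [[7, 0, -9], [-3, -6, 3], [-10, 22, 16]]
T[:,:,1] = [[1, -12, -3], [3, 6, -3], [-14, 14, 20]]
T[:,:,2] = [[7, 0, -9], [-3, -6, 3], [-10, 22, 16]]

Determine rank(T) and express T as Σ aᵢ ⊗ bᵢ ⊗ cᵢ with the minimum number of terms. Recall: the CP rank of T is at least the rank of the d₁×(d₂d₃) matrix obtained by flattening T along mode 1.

rank(T) = 2

Lower bound: in the mode-2 unfolding of T (rows indexed by j, columns by (i,k)) the 2×2 minor on rows j ∈ {0, 1}, columns (i,k) ∈ {(0,0), (0,1)} is det [[7, 1], [0, -12]] = -84 ≠ 0, so that unfolding has rank ≥ 2 and hence rank(T) ≥ 2 (CP rank is at least every unfolding rank, though it can be larger).
Upper bound: with S_k = T[:,:,k], the two rank-1 terms a₁b₁ᵀ, a₂b₂ᵀ are the rank-1 members of the pencil x·S₀ + y·S₁.
The 2×2 minor of x·S₀ + y·S₁ on rows {0,1}, columns {0,1} is −42·x² + 42·y² = (-42)·(x − y)(x + y), vanishing at (x:y) = (1:1) and (1:-1).
M₁ = S₀ + S₁ = [[8, -12, -12], [0, 0, 0], [-24, 36, 36]] = 4·[1, 0, -3][2, -3, -3]ᵀ and M₂ = S₀ − S₁ = [[6, 12, -6], [-6, -12, 6], [4, 8, -4]] = 2·[3, -3, 2][1, 2, -1]ᵀ, so take a₁ = [1, 0, -3], b₁ = [2, -3, -3], a₂ = [3, -3, 2], b₂ = [1, 2, -1].
Each slice is an integer combination of E₁ = a₁b₁ᵀ and E₂ = a₂b₂ᵀ: S₀ = 2·E₁ + E₂, S₁ = 2·E₁ − E₂, S₂ = 2·E₁ + E₂; reading off coefficients, c₁ = [2, 2, 2] and c₂ = [1, -1, 1].
Hence T = [1, 0, -3] ⊗ [2, -3, -3] ⊗ [2, 2, 2] + [3, -3, 2] ⊗ [1, 2, -1] ⊗ [1, -1, 1], so rank(T) ≤ 2.
These bounds meet, so rank(T) = 2.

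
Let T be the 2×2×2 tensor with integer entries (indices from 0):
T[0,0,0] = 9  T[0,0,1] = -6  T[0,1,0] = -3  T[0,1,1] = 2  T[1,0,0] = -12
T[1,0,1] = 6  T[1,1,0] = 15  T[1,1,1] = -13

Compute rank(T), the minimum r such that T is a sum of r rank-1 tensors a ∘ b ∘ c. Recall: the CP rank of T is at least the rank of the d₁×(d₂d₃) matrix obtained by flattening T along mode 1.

2

Lower bound: the mode-2 unfolding of T (rows indexed by j, columns by (i,k) = (0,0), (0,1), (1,0), (1,1)) is [[9, -6, -12, 6], [-3, 2, 15, -13]].
There the 2×2 minor on rows j ∈ {0, 1}, columns (i,k) ∈ {(0,0), (1,0)} is det [[9, -12], [-3, 15]] = 99 ≠ 0, so this unfolding has rank ≥ 2; CP rank is at least every unfolding rank, so rank(T) ≥ 2. (Flattening ranks never certify an upper bound on CP rank; for that we must actually write T with 2 rank-1 terms.)
Upper bound — finding two terms. Write S_k = T[:,:,k] for the frontal slices: S₀ = [[9, -3], [-12, 15]], S₁ = [[-6, 2], [6, -13]].
If T = a₁ ∘ b₁ ∘ c₁ + a₂ ∘ b₂ ∘ c₂ then each S_k = c₁[k]·a₁b₁ᵀ + c₂[k]·a₂b₂ᵀ. S₀ and S₁ are linearly independent, so a₁b₁ᵀ and a₂b₂ᵀ must span the same plane of matrices: they are the rank-1 matrices of the form x·S₀ + y·S₁.
det(x·S₀ + y·S₁) is 99·x² − 165·xy + 66·y² = 33·(3·x − 2·y)(x − y), vanishing at (x:y) = (2:3) and (1:1).
M₁ = 2·S₀ + 3·S₁ = [[0, 0], [-6, -9]] = (-3)·[0, 1][2, 3]ᵀ and M₂ = S₀ + S₁ = [[3, -1], [-6, 2]] = [1, -2][3, -1]ᵀ, so take a₁ = [0, 1], b₁ = [2, 3], a₂ = [1, -2], b₂ = [3, -1].
Each slice is an integer combination of E₁ = a₁b₁ᵀ and E₂ = a₂b₂ᵀ: S₀ = 3·E₁ + 3·E₂, S₁ = −3·E₁ − 2·E₂; reading off coefficients, c₁ = [3, -3] and c₂ = [3, -2].
Hence T = [0, 1] ∘ [2, 3] ∘ [3, -3] + [1, -2] ∘ [3, -1] ∘ [3, -2], so rank(T) ≤ 2.
These bounds meet, so rank(T) = 2.
Check entry T[1,0,0] = -12: (1)·(2)·(3) + (-2)·(3)·(3) = -12.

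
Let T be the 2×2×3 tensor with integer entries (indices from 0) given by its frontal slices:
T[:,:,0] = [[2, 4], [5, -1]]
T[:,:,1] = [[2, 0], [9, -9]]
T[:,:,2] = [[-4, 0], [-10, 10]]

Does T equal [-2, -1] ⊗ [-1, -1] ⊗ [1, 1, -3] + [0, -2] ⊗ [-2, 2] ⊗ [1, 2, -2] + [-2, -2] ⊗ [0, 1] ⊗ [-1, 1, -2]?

No

Reconstruct entry (0,0,2) from the claimed factors: Σₗ aₗ[0]bₗ[0]cₗ[2] = (-2)·(-1)·(-3) + (0)·(-2)·(-2) + (-2)·(0)·(-2) = -6, but T[0,0,2] = -4. The claim is false.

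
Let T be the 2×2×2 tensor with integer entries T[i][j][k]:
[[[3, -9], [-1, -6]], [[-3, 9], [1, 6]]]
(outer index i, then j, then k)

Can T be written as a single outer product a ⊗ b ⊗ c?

The mode-3 unfolding of T (rows indexed by k, columns by (i,j) = (0,0), (0,1), (1,0), (1,1)) is [[3, -1, -3, 1], [-9, -6, 9, 6]].
There the 2×2 minor on rows k ∈ {0, 1}, columns (i,j) ∈ {(0,0), (0,1)} is det [[3, -1], [-9, -6]] = -27 ≠ 0, so this unfolding has rank ≥ 2; CP rank is at least every unfolding rank, so rank(T) ≥ 2.
In particular rank(T) ≥ 2 > 1, so T is not rank-1.

No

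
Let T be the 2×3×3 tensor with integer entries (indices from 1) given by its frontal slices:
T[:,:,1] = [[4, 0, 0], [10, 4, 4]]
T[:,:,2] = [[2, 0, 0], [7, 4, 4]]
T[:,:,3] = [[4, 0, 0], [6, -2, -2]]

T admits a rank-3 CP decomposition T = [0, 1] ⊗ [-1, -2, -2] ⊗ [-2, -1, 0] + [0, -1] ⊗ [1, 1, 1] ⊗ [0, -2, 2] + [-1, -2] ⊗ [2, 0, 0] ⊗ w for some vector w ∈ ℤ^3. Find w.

w = [-2, -1, -2]

Subtract the known terms from T to get the rank-1 residual R = [-1, -2] ⊗ [2, 0, 0] ⊗ w, so R[i,j,k] = a[i]·b[j]·w[k]. Pick indices with nonzero a[1]·b[1] = (-1)·(2) = -2. Only the fibre through (1,1,·) is needed: R[1,1,:] = T[1,1,:] − Σₗ aₗ[1]bₗ[1]cₗ = [4, 2, 4] − (0)·(-1)·[-2, -1, 0] − (0)·(1)·[0, -2, 2] = [4, 2, 4]. Then w[k] = R[1,1,k] / -2 for each k, giving w = [4, 2, 4] / -2 = [-2, -1, -2].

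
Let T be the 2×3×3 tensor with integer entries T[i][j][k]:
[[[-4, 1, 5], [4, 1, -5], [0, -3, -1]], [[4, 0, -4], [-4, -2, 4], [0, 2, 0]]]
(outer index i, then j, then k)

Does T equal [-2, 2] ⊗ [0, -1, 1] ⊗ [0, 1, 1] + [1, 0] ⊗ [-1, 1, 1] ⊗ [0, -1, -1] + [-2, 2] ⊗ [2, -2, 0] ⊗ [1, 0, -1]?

Reconstruct entry (0,1,2) from the claimed factors: Σₗ aₗ[0]bₗ[1]cₗ[2] = (-2)·(-1)·(1) + (1)·(1)·(-1) + (-2)·(-2)·(-1) = -3, but T[0,1,2] = -5. The claim is false.

No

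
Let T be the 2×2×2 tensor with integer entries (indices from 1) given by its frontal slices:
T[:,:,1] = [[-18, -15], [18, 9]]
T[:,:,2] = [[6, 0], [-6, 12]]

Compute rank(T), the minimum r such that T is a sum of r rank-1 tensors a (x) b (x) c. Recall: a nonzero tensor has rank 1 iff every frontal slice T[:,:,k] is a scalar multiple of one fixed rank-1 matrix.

Lower bound: the mode-3 unfolding of T (rows indexed by k, columns by (i,j) = (1,1), (1,2), (2,1), (2,2)) is [[-18, -15, 18, 9], [6, 0, -6, 12]].
There the 2×2 minor on rows k ∈ {1, 2}, columns (i,j) ∈ {(1,1), (1,2)} is det [[-18, -15], [6, 0]] = 90 ≠ 0, so this unfolding has rank ≥ 2; CP rank is at least every unfolding rank, so rank(T) ≥ 2. (Unfolding ranks only ever bound the CP rank from below — rank(T) can be strictly larger than all of them — so the matching upper bound has to come from an explicit 2-term decomposition.)
Upper bound — finding two terms. Write S_k = T[:,:,k] for the frontal slices: S₁ = [[-18, -15], [18, 9]], S₂ = [[6, 0], [-6, 12]].
If T = a₁ (x) b₁ (x) c₁ + a₂ (x) b₂ (x) c₂ then each S_k = c₁[k]·a₁b₁ᵀ + c₂[k]·a₂b₂ᵀ. S₁ and S₂ are linearly independent, so a₁b₁ᵀ and a₂b₂ᵀ must span the same plane of matrices: they are the rank-1 matrices of the form x·S₁ + y·S₂.
det(x·S₁ + y·S₂) is 108·x² − 252·xy + 72·y² = 36·(x − 2·y)(3·x − y), vanishing at (x:y) = (2:1) and (1:3).
M₁ = 2·S₁ + S₂ = [[-30, -30], [30, 30]] = (-30)·[1, -1][1, 1]ᵀ and M₂ = S₁ + 3·S₂ = [[0, -15], [0, 45]] = (-15)·[1, -3][0, 1]ᵀ, so take a₁ = [1, -1], b₁ = [1, 1], a₂ = [1, -3], b₂ = [0, 1].
Each slice is an integer combination of E₁ = a₁b₁ᵀ and E₂ = a₂b₂ᵀ: S₁ = −18·E₁ + 3·E₂, S₂ = 6·E₁ − 6·E₂; reading off coefficients, c₁ = [-18, 6] and c₂ = [3, -6].
Hence T = [1, -1] (x) [1, 1] (x) [-18, 6] + [1, -3] (x) [0, 1] (x) [3, -6], so rank(T) ≤ 2.
These bounds meet, so rank(T) = 2.

2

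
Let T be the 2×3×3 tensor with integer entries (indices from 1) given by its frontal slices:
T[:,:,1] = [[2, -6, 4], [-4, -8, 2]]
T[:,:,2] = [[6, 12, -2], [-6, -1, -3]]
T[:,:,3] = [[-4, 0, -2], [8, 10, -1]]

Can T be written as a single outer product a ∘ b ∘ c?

The mode-2 unfolding of T (rows indexed by j, columns by (i,k) = (1,1), (1,2), (1,3), (2,1), (2,2), (2,3)) is [[2, 6, -4, -4, -6, 8], [-6, 12, 0, -8, -1, 10], [4, -2, -2, 2, -3, -1]].
There the 3×3 minor on rows j ∈ {1, 2, 3}, columns (i,k) ∈ {(1,1), (1,2), (1,3)} is det [[2, 6, -4], [-6, 12, 0], [4, -2, -2]] = 24 ≠ 0, so this unfolding has rank ≥ 3; CP rank is at least every unfolding rank, so rank(T) ≥ 3.
In particular rank(T) ≥ 3 > 1, so T is not rank-1.

No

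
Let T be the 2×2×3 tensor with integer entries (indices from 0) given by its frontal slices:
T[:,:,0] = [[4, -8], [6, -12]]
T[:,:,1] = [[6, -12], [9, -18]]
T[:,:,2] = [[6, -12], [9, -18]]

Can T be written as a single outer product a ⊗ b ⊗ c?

Yes

If T = a ⊗ b ⊗ c then every fibre of T is a multiple of the corresponding factor, so read the factors off the fibres through the nonzero entry T[0,0,0] = 4.
The mode-1 fibre T[:,0,0] = [4, 6] gives a = [2, 3] (primitive direction); the mode-2 fibre T[0,:,0] = [4, -8] gives b = [1, -2]; then c[k] = T[0,0,k] / (a[0]·b[0]) = [4, 6, 6] / 2 = [2, 3, 3].
Expanding [2, 3] ⊗ [1, -2] ⊗ [2, 3, 3] reproduces all 12 entries of T, so T = [2, 3] ⊗ [1, -2] ⊗ [2, 3, 3] and rank(T) ≤ 1.
Equivalently every frontal slice T[:,:,k] is c[k] times the rank-1 matrix [2, 3] ⊗ [1, -2]. So T has rank 1 (it is nonzero).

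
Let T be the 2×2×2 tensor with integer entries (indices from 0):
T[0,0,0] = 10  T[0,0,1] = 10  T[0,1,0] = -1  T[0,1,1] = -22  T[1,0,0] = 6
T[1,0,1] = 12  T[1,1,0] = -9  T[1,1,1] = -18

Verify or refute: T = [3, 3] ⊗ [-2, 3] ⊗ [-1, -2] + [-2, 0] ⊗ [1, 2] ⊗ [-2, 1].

Yes

Reconstruct entrywise from the claimed factors. For example, T[0,1,1] = -22 and Σₗ aₗ[0]bₗ[1]cₗ[1] = (3)·(3)·(-2) + (-2)·(2)·(1) = -22; checking all 8 entries, every one matches. The claim holds.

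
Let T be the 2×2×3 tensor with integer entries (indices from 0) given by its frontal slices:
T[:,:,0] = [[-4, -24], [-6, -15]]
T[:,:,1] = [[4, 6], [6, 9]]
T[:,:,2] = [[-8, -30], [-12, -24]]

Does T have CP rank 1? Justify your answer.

No

The mode-1 unfolding of T (rows indexed by i, columns by (j,k) = (0,0), (0,1), (0,2), (1,0), (1,1), (1,2)) is [[-4, 4, -8, -24, 6, -30], [-6, 6, -12, -15, 9, -24]].
There the 2×2 minor on rows i ∈ {0, 1}, columns (j,k) ∈ {(0,0), (1,0)} is det [[-4, -24], [-6, -15]] = -84 ≠ 0, so this unfolding has rank ≥ 2; CP rank is at least every unfolding rank, so rank(T) ≥ 2.
In particular rank(T) ≥ 2 > 1, so T is not rank-1.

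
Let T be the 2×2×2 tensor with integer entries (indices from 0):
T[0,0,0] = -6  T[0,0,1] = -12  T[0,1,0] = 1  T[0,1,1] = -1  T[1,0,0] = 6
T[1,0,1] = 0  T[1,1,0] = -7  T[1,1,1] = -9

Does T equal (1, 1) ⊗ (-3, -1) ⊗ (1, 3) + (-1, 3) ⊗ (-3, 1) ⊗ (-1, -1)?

No

Reconstruct entry (0,1,0) from the claimed factors: Σₗ aₗ[0]bₗ[1]cₗ[0] = (1)·(-1)·(1) + (-1)·(1)·(-1) = 0, but T[0,1,0] = 1. The claim is false.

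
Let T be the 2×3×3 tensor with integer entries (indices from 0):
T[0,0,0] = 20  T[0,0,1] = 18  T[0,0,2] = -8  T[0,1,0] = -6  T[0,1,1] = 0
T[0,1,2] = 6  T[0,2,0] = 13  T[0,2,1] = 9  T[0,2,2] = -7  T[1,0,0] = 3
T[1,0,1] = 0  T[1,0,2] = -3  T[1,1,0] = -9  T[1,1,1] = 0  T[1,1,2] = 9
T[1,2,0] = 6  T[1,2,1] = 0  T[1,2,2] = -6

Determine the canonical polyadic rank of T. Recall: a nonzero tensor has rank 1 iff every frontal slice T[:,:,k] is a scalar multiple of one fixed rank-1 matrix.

Lower bound: in the mode-1 unfolding of T (rows indexed by i, columns by (j,k)) the 2×2 minor on rows i ∈ {0, 1}, columns (j,k) ∈ {(0,0), (0,1)} is det [[20, 18], [3, 0]] = -54 ≠ 0, so that unfolding has rank ≥ 2 and hence rank(T) ≥ 2 (CP rank is at least every unfolding rank, though it can be larger).
Upper bound: with S_k = T[:,:,k], the two rank-1 terms a₁b₁ᵀ, a₂b₂ᵀ are the rank-1 members of the pencil x·S₀ + y·S₁.
The 2×2 minor of x·S₀ + y·S₁ on rows {0,1}, columns {0,1} is −162·x² − 162·xy = (-162)·(x + y)(x), vanishing at (x:y) = (1:-1) and (0:1).
M₁ = S₀ − S₁ = [[2, -6, 4], [3, -9, 6]] = (2, 3)(1, -3, 2)ᵀ and M₂ = S₁ = [[18, 0, 9], [0, 0, 0]] = 9·(1, 0)(2, 0, 1)ᵀ, so take a₁ = (2, 3), b₁ = (1, -3, 2), a₂ = (1, 0), b₂ = (2, 0, 1).
Each slice is an integer combination of E₁ = a₁b₁ᵀ and E₂ = a₂b₂ᵀ: S₀ = E₁ + 9·E₂, S₁ = 9·E₂, S₂ = −E₁ − 3·E₂; reading off coefficients, c₁ = (1, 0, -1) and c₂ = (9, 9, -3).
Hence T = (2, 3) ⊗ (1, -3, 2) ⊗ (1, 0, -1) + (1, 0) ⊗ (2, 0, 1) ⊗ (9, 9, -3), so rank(T) ≤ 2.
These bounds meet, so rank(T) = 2.

2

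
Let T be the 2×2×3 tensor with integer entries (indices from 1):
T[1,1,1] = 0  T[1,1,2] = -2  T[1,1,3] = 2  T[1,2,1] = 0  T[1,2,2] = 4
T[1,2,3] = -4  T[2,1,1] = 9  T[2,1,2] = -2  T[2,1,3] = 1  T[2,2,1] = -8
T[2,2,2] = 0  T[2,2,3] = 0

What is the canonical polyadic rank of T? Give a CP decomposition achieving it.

rank(T) = 3

Lower bound: the mode-3 unfolding of T (rows indexed by k, columns by (i,j) = (1,1), (1,2), (2,1), (2,2)) is [[0, 0, 9, -8], [-2, 4, -2, 0], [2, -4, 1, 0]].
There the 3×3 minor on rows k ∈ {1, 2, 3}, columns (i,j) ∈ {(1,1), (2,1), (2,2)} is det [[0, 9, -8], [-2, -2, 0], [2, 1, 0]] = -16 ≠ 0, so this unfolding has rank ≥ 3; CP rank is at least every unfolding rank, so rank(T) ≥ 3. (Flattening ranks never certify an upper bound on CP rank; for that we must actually write T with 3 rank-1 terms.)
Upper bound: T is a sum of 3 rank-1 terms, T = (0, 1) ⊗ (1, -1) ⊗ (8, 0, 0) + (0, 1) ⊗ (1, 0) ⊗ (1, -2, 1) + (1, 0) ⊗ (1, -2) ⊗ (0, -2, 2) (one valid choice — decompositions are not unique — normalised so each a, b is primitive with positive first nonzero entry; check it by expanding all entries), so rank(T) ≤ 3.
These bounds meet, so rank(T) = 3.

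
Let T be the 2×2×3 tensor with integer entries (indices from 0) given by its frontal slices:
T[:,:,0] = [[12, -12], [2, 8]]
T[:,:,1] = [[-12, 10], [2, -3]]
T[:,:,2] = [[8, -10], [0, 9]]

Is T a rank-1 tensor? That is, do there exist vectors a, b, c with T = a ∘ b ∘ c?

No

The mode-3 unfolding of T (rows indexed by k, columns by (i,j) = (0,0), (0,1), (1,0), (1,1)) is [[12, -12, 2, 8], [-12, 10, 2, -3], [8, -10, 0, 9]].
There the 3×3 minor on rows k ∈ {0, 1, 2}, columns (i,j) ∈ {(0,0), (0,1), (1,0)} is det [[12, -12, 2], [-12, 10, 2], [8, -10, 0]] = 128 ≠ 0, so this unfolding has rank ≥ 3; CP rank is at least every unfolding rank, so rank(T) ≥ 3.
In particular rank(T) ≥ 3 > 1, so T is not rank-1.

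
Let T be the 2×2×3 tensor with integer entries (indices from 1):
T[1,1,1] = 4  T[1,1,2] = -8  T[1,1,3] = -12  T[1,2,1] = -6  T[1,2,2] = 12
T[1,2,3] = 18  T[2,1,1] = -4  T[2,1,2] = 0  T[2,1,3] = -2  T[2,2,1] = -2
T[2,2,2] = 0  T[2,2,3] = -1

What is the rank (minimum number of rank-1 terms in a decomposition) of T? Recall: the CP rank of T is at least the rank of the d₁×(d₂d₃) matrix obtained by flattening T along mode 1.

2

Lower bound: the mode-1 unfolding of T (rows indexed by i, columns by (j,k) = (1,1), (1,2), (1,3), (2,1), (2,2), (2,3)) is [[4, -8, -12, -6, 12, 18], [-4, 0, -2, -2, 0, -1]].
There the 2×2 minor on rows i ∈ {1, 2}, columns (j,k) ∈ {(1,1), (1,2)} is det [[4, -8], [-4, 0]] = -32 ≠ 0, so this unfolding has rank ≥ 2; CP rank is at least every unfolding rank, so rank(T) ≥ 2. (Unfolding ranks only ever bound the CP rank from below — rank(T) can be strictly larger than all of them — so the matching upper bound has to come from an explicit 2-term decomposition.)
Upper bound — finding two terms. Write S_k = T[:,:,k] for the frontal slices: S₁ = [[4, -6], [-4, -2]], S₂ = [[-8, 12], [0, 0]], S₃ = [[-12, 18], [-2, -1]].
If T = a₁ ⊗ b₁ ⊗ c₁ + a₂ ⊗ b₂ ⊗ c₂ then each S_k = c₁[k]·a₁b₁ᵀ + c₂[k]·a₂b₂ᵀ. S₁ and S₂ are linearly independent, so a₁b₁ᵀ and a₂b₂ᵀ must span the same plane of matrices: they are the rank-1 matrices of the form x·S₁ + y·S₂.
det(x·S₁ + y·S₂) is −32·x² + 64·xy = (-32)·(x − 2·y)(x), vanishing at (x:y) = (2:1) and (0:1).
M₁ = 2·S₁ + S₂ = [[0, 0], [-8, -4]] = (-4)·[0, 1][2, 1]ᵀ and M₂ = S₂ = [[-8, 12], [0, 0]] = (-4)·[1, 0][2, -3]ᵀ, so take a₁ = [0, 1], b₁ = [2, 1], a₂ = [1, 0], b₂ = [2, -3].
Each slice is an integer combination of E₁ = a₁b₁ᵀ and E₂ = a₂b₂ᵀ: S₁ = −2·E₁ + 2·E₂, S₂ = −4·E₂, S₃ = −E₁ − 6·E₂; reading off coefficients, c₁ = [-2, 0, -1] and c₂ = [2, -4, -6].
Hence T = [0, 1] ⊗ [2, 1] ⊗ [-2, 0, -1] + [1, 0] ⊗ [2, -3] ⊗ [2, -4, -6], so rank(T) ≤ 2.
These bounds meet, so rank(T) = 2.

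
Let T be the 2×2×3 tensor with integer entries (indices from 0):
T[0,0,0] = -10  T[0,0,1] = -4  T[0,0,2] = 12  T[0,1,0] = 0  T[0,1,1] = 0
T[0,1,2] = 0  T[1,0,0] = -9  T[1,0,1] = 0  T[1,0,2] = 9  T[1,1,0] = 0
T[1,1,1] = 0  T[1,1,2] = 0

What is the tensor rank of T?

Lower bound: the mode-3 unfolding of T (rows indexed by k, columns by (i,j) = (0,0), (0,1), (1,0), (1,1)) is [[-10, 0, -9, 0], [-4, 0, 0, 0], [12, 0, 9, 0]].
There the 2×2 minor on rows k ∈ {0, 1}, columns (i,j) ∈ {(0,0), (1,0)} is det [[-10, -9], [-4, 0]] = -36 ≠ 0, so this unfolding has rank ≥ 2; CP rank is at least every unfolding rank, so rank(T) ≥ 2. (This is only a lower bound: in general the CP rank may exceed every unfolding rank, so we still need to exhibit 2 rank-1 terms summing to T.)
Upper bound — finding two terms. Every mode-2 slice of T is a multiple of one matrix: T[:,j,:] = b[j]·M with b = (1, 0) and M = [[-10, -4, 12], [-9, 0, 9]] (rows indexed by i, columns by k). So it suffices to write M as a sum of two rank-1 matrices.
Splitting M by its rows (i = 0, 1), M = (1, 0)(-10, -4, 12)ᵀ + (0, 1)(-9, 0, 9)ᵀ.
Hence T = (1, 0) (x) (1, 0) (x) (-10, -4, 12) + (0, 1) (x) (1, 0) (x) (-9, 0, 9), so rank(T) ≤ 2.
These bounds meet, so rank(T) = 2.

2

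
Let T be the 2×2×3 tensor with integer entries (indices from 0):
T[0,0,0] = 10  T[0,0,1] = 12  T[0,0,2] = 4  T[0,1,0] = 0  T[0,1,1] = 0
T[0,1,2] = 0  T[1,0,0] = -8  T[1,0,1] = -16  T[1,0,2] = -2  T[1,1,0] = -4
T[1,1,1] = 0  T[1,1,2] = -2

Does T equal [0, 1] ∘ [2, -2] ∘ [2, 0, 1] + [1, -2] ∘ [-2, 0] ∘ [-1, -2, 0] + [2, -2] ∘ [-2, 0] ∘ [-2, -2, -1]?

Reconstruct entrywise from the claimed factors. For example, T[1,1,2] = -2 and Σₗ aₗ[1]bₗ[1]cₗ[2] = (1)·(-2)·(1) + (-2)·(0)·(0) + (-2)·(0)·(-1) = -2; checking all 12 entries, every one matches. The claim holds.

Yes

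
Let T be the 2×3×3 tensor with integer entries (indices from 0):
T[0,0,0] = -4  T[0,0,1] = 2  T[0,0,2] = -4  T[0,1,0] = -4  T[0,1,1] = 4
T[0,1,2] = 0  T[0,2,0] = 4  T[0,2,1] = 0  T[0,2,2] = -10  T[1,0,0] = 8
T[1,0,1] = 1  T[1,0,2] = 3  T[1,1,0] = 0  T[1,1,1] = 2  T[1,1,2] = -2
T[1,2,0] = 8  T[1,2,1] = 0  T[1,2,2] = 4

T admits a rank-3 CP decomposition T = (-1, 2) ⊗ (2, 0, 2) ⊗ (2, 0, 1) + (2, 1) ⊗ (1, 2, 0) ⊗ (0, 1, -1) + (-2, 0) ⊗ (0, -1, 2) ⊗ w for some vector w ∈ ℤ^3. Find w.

w = (-2, 0, 2)

Subtract the known terms from T to get the rank-1 residual R = (-2, 0) ⊗ (0, -1, 2) ⊗ w, so R[i,j,k] = a[i]·b[j]·w[k]. Pick indices with nonzero a[0]·b[1] = (-2)·(-1) = 2. Only the fibre through (0,1,·) is needed: R[0,1,:] = T[0,1,:] − Σₗ aₗ[0]bₗ[1]cₗ = [-4, 4, 0] − (-1)·(0)·(2, 0, 1) − (2)·(2)·(0, 1, -1) = [-4, 0, 4]. Then w[k] = R[0,1,k] / 2 for each k, giving w = [-4, 0, 4] / 2 = (-2, 0, 2).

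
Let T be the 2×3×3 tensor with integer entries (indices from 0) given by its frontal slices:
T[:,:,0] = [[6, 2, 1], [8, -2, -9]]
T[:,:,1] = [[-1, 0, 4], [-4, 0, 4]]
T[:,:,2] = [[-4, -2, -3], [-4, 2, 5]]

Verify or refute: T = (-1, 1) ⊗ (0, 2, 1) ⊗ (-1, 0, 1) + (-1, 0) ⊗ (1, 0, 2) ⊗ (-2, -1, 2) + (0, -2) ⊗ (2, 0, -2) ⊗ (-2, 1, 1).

Reconstruct entry (0,0,0) from the claimed factors: Σₗ aₗ[0]bₗ[0]cₗ[0] = (-1)·(0)·(-1) + (-1)·(1)·(-2) + (0)·(2)·(-2) = 2, but T[0,0,0] = 6. The claim is false.

No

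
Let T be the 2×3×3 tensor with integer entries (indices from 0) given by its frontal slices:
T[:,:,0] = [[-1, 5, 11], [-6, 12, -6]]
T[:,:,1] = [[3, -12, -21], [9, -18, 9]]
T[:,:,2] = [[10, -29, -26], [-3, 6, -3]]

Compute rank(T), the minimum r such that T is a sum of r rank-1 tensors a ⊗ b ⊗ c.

Lower bound: the mode-1 unfolding of T (rows indexed by i, columns by (j,k) = (0,0), (0,1), (0,2), (1,0), (1,1), (1,2), (2,0), (2,1), (2,2)) is [[-1, 3, 10, 5, -12, -29, 11, -21, -26], [-6, 9, -3, 12, -18, 6, -6, 9, -3]].
There the 2×2 minor on rows i ∈ {0, 1}, columns (j,k) ∈ {(0,0), (0,1)} is det [[-1, 3], [-6, 9]] = 9 ≠ 0, so this unfolding has rank ≥ 2; CP rank is at least every unfolding rank, so rank(T) ≥ 2. (This is only a lower bound: in general the CP rank may exceed every unfolding rank, so we still need to exhibit 2 rank-1 terms summing to T.)
Upper bound — finding two terms. Write S_k = T[:,:,k] for the frontal slices: S₀ = [[-1, 5, 11], [-6, 12, -6]], S₁ = [[3, -12, -21], [9, -18, 9]], S₂ = [[10, -29, -26], [-3, 6, -3]].
If T = a₁ ⊗ b₁ ⊗ c₁ + a₂ ⊗ b₂ ⊗ c₂ then each S_k = c₁[k]·a₁b₁ᵀ + c₂[k]·a₂b₂ᵀ. S₀ and S₁ are linearly independent, so a₁b₁ᵀ and a₂b₂ᵀ must span the same plane of matrices: they are the rank-1 matrices of the form x·S₀ + y·S₁.
The 2×2 minor of x·S₀ + y·S₁ on rows {0,1}, columns {0,1} is 18·x² − 63·xy + 54·y² = 9·(2·x − 3·y)(x − 2·y), vanishing at (x:y) = (3:2) and (2:1).
M₁ = 3·S₀ + 2·S₁ = [[3, -9, -9], [0, 0, 0]] = 3·[1, 0][1, -3, -3]ᵀ and M₂ = 2·S₀ + S₁ = [[1, -2, 1], [-3, 6, -3]] = [1, -3][1, -2, 1]ᵀ, so take a₁ = [1, 0], b₁ = [1, -3, -3], a₂ = [1, -3], b₂ = [1, -2, 1].
Each slice is an integer combination of E₁ = a₁b₁ᵀ and E₂ = a₂b₂ᵀ: S₀ = −3·E₁ + 2·E₂, S₁ = 6·E₁ − 3·E₂, S₂ = 9·E₁ + E₂; reading off coefficients, c₁ = [-3, 6, 9] and c₂ = [2, -3, 1].
Hence T = [1, 0] ⊗ [1, -3, -3] ⊗ [-3, 6, 9] + [1, -3] ⊗ [1, -2, 1] ⊗ [2, -3, 1], so rank(T) ≤ 2.
These bounds meet, so rank(T) = 2.

2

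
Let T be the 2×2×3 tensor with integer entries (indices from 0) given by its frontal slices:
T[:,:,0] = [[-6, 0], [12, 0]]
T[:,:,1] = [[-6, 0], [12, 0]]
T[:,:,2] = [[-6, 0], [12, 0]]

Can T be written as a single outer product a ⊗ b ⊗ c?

The mode-1 fibre T[:,0,0] = [-6, 12] gives a = [1, -2] (primitive direction); the mode-2 fibre T[0,:,0] = [-6, 0] gives b = [1, 0]; then c[k] = T[0,0,k] / (a[0]·b[0]) = [-6, -6, -6] / 1 = [-6, -6, -6].
Expanding [1, -2] ⊗ [1, 0] ⊗ [-6, -6, -6] reproduces all 12 entries of T, so T = [1, -2] ⊗ [1, 0] ⊗ [-6, -6, -6] and rank(T) ≤ 1.
Equivalently every frontal slice T[:,:,k] is c[k] times the rank-1 matrix [1, -2] ⊗ [1, 0]. So T has rank 1 (it is nonzero).

Yes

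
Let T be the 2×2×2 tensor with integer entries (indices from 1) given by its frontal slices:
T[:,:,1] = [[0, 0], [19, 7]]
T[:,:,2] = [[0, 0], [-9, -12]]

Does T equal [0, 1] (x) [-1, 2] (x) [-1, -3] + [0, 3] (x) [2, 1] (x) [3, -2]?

Yes

Reconstruct entrywise from the claimed factors. For example, T[2,1,1] = 19 and Σₗ aₗ[2]bₗ[1]cₗ[1] = (1)·(-1)·(-1) + (3)·(2)·(3) = 19; checking all 8 entries, every one matches. The claim holds.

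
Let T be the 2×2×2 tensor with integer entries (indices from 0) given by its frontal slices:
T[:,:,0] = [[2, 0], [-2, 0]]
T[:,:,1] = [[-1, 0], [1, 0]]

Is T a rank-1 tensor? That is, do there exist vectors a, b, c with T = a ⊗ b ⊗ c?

The mode-1 fibre T[:,0,0] = [2, -2] gives a = [1, -1] (primitive direction); the mode-2 fibre T[0,:,0] = [2, 0] gives b = [1, 0]; then c[k] = T[0,0,k] / (a[0]·b[0]) = [2, -1] / 1 = [2, -1].
Expanding [1, -1] ⊗ [1, 0] ⊗ [2, -1] reproduces all 8 entries of T, so T = [1, -1] ⊗ [1, 0] ⊗ [2, -1] and rank(T) ≤ 1.
Equivalently every frontal slice T[:,:,k] is c[k] times the rank-1 matrix [1, -1] ⊗ [1, 0]. So T has rank 1 (it is nonzero).

Yes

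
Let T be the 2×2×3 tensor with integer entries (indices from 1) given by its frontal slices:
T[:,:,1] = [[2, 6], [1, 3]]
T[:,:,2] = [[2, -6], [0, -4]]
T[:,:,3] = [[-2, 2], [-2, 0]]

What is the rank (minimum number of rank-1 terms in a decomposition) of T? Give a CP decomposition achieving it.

rank(T) = 3

Lower bound: the mode-3 unfolding of T (rows indexed by k, columns by (i,j) = (1,1), (1,2), (2,1), (2,2)) is [[2, 6, 1, 3], [2, -6, 0, -4], [-2, 2, -2, 0]].
There the 3×3 minor on rows k ∈ {1, 2, 3}, columns (i,j) ∈ {(1,1), (1,2), (2,1)} is det [[2, 6, 1], [2, -6, 0], [-2, 2, -2]] = 40 ≠ 0, so this unfolding has rank ≥ 3; CP rank is at least every unfolding rank, so rank(T) ≥ 3. (This is only a lower bound: in general the CP rank may exceed every unfolding rank, so we still need to exhibit 3 rank-1 terms summing to T.)
Upper bound: T is a sum of 3 rank-1 terms, T = [1, 0] ∘ [1, 1] ∘ [0, 2, 2] + [2, 1] ∘ [0, 1] ∘ [4, -4, -2] + [2, 1] ∘ [1, -1] ∘ [1, 0, -2] (one valid choice — decompositions are not unique — normalised so each a, b is primitive with positive first nonzero entry; check it by expanding all entries), so rank(T) ≤ 3.
These bounds meet, so rank(T) = 3.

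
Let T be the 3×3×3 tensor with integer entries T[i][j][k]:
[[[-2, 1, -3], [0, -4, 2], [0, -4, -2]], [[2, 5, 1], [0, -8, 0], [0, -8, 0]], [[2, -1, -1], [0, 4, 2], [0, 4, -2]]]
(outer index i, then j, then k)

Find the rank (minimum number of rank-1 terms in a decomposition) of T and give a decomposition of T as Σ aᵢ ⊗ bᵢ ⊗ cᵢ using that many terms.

rank(T) = 3

Lower bound: the mode-1 unfolding of T (rows indexed by i, columns by (j,k) = (0,0), (0,1), (0,2), (1,0), (1,1), (1,2), (2,0), (2,1), (2,2)) is [[-2, 1, -3, 0, -4, 2, 0, -4, -2], [2, 5, 1, 0, -8, 0, 0, -8, 0], [2, -1, -1, 0, 4, 2, 0, 4, -2]].
There the 3×3 minor on rows i ∈ {0, 1, 2}, columns (j,k) ∈ {(0,0), (0,1), (0,2)} is det [[-2, 1, -3], [2, 5, 1], [2, -1, -1]] = 48 ≠ 0, so this unfolding has rank ≥ 3; CP rank is at least every unfolding rank, so rank(T) ≥ 3. (This is only a lower bound: in general the CP rank may exceed every unfolding rank, so we still need to exhibit 3 rank-1 terms summing to T.)
Upper bound: T is a sum of 3 rank-1 terms, T = (1, -1, -1) ⊗ (1, 0, 0) ⊗ (-2, -1, -1) + (1, 0, 1) ⊗ (1, -1, 1) ⊗ (0, 0, -2) + (1, 2, -1) ⊗ (1, -2, -2) ⊗ (0, 2, 0) (written with every a and b primitive with positive leading entry and the scale carried by c; CP decompositions are not unique, and this one is verified by expanding entrywise), so rank(T) ≤ 3.
These bounds meet, so rank(T) = 3.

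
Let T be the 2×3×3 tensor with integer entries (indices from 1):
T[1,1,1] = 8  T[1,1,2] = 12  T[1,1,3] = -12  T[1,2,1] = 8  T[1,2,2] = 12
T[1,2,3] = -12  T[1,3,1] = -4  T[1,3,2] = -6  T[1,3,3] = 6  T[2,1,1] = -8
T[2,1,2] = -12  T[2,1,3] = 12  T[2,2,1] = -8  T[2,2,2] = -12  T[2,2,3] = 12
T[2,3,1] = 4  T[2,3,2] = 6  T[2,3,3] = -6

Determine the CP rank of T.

Lower bound: T ≠ 0 (e.g. T[1,1,1] = 8), so rank(T) ≥ 1.
Upper bound: if T = a ⊗ b ⊗ c then every fibre of T is a multiple of the corresponding factor, so read the factors off the fibres through the nonzero entry T[1,1,1] = 8.
The mode-1 fibre T[:,1,1] = [8, -8] gives a = [1, -1] (primitive direction); the mode-2 fibre T[1,:,1] = [8, 8, -4] gives b = [2, 2, -1]; then c[k] = T[1,1,k] / (a[1]·b[1]) = [8, 12, -12] / 2 = [4, 6, -6].
Expanding [1, -1] ⊗ [2, 2, -1] ⊗ [4, 6, -6] reproduces all 18 entries of T, so T = [1, -1] ⊗ [2, 2, -1] ⊗ [4, 6, -6] and rank(T) ≤ 1.
These bounds meet, so rank(T) = 1.

1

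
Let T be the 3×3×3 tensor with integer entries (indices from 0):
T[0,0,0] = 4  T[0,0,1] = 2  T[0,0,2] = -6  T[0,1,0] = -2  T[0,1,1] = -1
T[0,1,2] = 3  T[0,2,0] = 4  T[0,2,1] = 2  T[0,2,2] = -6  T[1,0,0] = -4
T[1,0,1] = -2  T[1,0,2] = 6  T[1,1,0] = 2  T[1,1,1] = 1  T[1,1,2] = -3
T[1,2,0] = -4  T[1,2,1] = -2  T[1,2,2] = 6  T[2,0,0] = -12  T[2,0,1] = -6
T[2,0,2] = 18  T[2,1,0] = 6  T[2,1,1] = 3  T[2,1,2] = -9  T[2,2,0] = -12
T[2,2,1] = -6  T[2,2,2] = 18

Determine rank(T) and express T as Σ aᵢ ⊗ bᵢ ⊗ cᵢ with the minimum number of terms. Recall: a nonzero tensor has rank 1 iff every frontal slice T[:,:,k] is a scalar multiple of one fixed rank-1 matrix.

rank(T) = 1

Lower bound: T ≠ 0 (e.g. T[0,0,0] = 4), so rank(T) ≥ 1.
Upper bound: the mode-1 fibre T[:,0,0] = [4, -4, -12] gives a = (1, -1, -3) (primitive direction); the mode-2 fibre T[0,:,0] = [4, -2, 4] gives b = (2, -1, 2); then c[k] = T[0,0,k] / (a[0]·b[0]) = [4, 2, -6] / 2 = (2, 1, -3).
Expanding (1, -1, -3) ⊗ (2, -1, 2) ⊗ (2, 1, -3) reproduces all 27 entries of T, so T = (1, -1, -3) ⊗ (2, -1, 2) ⊗ (2, 1, -3) and rank(T) ≤ 1.
These bounds meet, so rank(T) = 1.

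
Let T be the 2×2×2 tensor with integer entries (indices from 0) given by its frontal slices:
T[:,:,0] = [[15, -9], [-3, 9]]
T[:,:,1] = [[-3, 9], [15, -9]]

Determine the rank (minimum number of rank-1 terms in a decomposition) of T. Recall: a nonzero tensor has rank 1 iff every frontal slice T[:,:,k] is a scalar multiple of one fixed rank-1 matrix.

2

Lower bound: the mode-3 unfolding of T (rows indexed by k, columns by (i,j) = (0,0), (0,1), (1,0), (1,1)) is [[15, -9, -3, 9], [-3, 9, 15, -9]].
There the 2×2 minor on rows k ∈ {0, 1}, columns (i,j) ∈ {(0,0), (0,1)} is det [[15, -9], [-3, 9]] = 108 ≠ 0, so this unfolding has rank ≥ 2; CP rank is at least every unfolding rank, so rank(T) ≥ 2. (Flattening ranks never certify an upper bound on CP rank; for that we must actually write T with 2 rank-1 terms.)
Upper bound — finding two terms. Write S_k = T[:,:,k] for the frontal slices: S₀ = [[15, -9], [-3, 9]], S₁ = [[-3, 9], [15, -9]].
If T = a₁ ∘ b₁ ∘ c₁ + a₂ ∘ b₂ ∘ c₂ then each S_k = c₁[k]·a₁b₁ᵀ + c₂[k]·a₂b₂ᵀ. S₀ and S₁ are linearly independent, so a₁b₁ᵀ and a₂b₂ᵀ must span the same plane of matrices: they are the rank-1 matrices of the form x·S₀ + y·S₁.
det(x·S₀ + y·S₁) is 108·x² − 108·y² = 108·(x − y)(x + y), vanishing at (x:y) = (1:1) and (1:-1).
M₁ = S₀ + S₁ = [[12, 0], [12, 0]] = 12·[1, 1][1, 0]ᵀ and M₂ = S₀ − S₁ = [[18, -18], [-18, 18]] = 18·[1, -1][1, -1]ᵀ, so take a₁ = [1, 1], b₁ = [1, 0], a₂ = [1, -1], b₂ = [1, -1].
Each slice is an integer combination of E₁ = a₁b₁ᵀ and E₂ = a₂b₂ᵀ: S₀ = 6·E₁ + 9·E₂, S₁ = 6·E₁ − 9·E₂; reading off coefficients, c₁ = [6, 6] and c₂ = [9, -9].
Hence T = [1, 1] ∘ [1, 0] ∘ [6, 6] + [1, -1] ∘ [1, -1] ∘ [9, -9], so rank(T) ≤ 2.
These bounds meet, so rank(T) = 2.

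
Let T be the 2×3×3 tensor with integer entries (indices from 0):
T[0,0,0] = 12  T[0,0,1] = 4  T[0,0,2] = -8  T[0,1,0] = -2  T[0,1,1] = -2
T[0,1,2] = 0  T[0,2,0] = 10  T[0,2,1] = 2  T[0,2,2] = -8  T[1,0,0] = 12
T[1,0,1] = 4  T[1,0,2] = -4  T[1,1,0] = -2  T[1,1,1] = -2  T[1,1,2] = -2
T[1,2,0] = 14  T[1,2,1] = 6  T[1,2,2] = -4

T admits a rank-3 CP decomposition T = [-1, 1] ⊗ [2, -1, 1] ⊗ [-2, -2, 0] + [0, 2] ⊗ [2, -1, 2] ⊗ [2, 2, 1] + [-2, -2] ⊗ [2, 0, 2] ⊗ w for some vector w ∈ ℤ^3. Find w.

Subtract the known terms from T to get the rank-1 residual R = [-2, -2] ⊗ [2, 0, 2] ⊗ w, so R[i,j,k] = a[i]·b[j]·w[k]. Pick indices with nonzero a[0]·b[0] = (-2)·(2) = -4. Only the fibre through (0,0,·) is needed: R[0,0,:] = T[0,0,:] − Σₗ aₗ[0]bₗ[0]cₗ = [12, 4, -8] − (-1)·(2)·[-2, -2, 0] − (0)·(2)·[2, 2, 1] = [8, 0, -8]. Then w[k] = R[0,0,k] / -4 for each k, giving w = [8, 0, -8] / -4 = [-2, 0, 2].

w = [-2, 0, 2]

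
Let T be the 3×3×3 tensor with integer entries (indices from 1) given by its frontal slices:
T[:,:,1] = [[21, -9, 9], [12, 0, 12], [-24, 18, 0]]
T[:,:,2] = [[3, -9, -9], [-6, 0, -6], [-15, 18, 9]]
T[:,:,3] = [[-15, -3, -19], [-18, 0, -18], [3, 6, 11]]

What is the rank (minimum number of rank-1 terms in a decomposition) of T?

Lower bound: the mode-1 unfolding of T (rows indexed by i, columns by (j,k) = (1,1), (1,2), (1,3), (2,1), (2,2), (2,3), (3,1), (3,2), (3,3)) is [[21, 3, -15, -9, -9, -3, 9, -9, -19], [12, -6, -18, 0, 0, 0, 12, -6, -18], [-24, -15, 3, 18, 18, 6, 0, 9, 11]].
There the 2×2 minor on rows i ∈ {1, 2}, columns (j,k) ∈ {(1,1), (1,2)} is det [[21, 3], [12, -6]] = -162 ≠ 0, so this unfolding has rank ≥ 2; CP rank is at least every unfolding rank, so rank(T) ≥ 2. (Flattening ranks never certify an upper bound on CP rank; for that we must actually write T with 2 rank-1 terms.)
Upper bound — finding two terms. Write S_k = T[:,:,k] for the frontal slices: S₁ = [[21, -9, 9], [12, 0, 12], [-24, 18, 0]], S₂ = [[3, -9, -9], [-6, 0, -6], [-15, 18, 9]], S₃ = [[-15, -3, -19], [-18, 0, -18], [3, 6, 11]].
If T = a₁ ∘ b₁ ∘ c₁ + a₂ ∘ b₂ ∘ c₂ then each S_k = c₁[k]·a₁b₁ᵀ + c₂[k]·a₂b₂ᵀ. S₁ and S₂ are linearly independent, so a₁b₁ᵀ and a₂b₂ᵀ must span the same plane of matrices: they are the rank-1 matrices of the form x·S₁ + y·S₂.
The 2×2 minor of x·S₁ + y·S₂ on rows {1,2}, columns {1,2} is 108·x² + 54·xy − 54·y² = 54·(2·x − y)(x + y), vanishing at (x:y) = (1:2) and (1:-1).
M₁ = S₁ + 2·S₂ = [[27, -27, -9], [0, 0, 0], [-54, 54, 18]] = 9·(1, 0, -2)(3, -3, -1)ᵀ and M₂ = S₁ − S₂ = [[18, 0, 18], [18, 0, 18], [-9, 0, -9]] = 9·(2, 2, -1)(1, 0, 1)ᵀ, so take a₁ = (1, 0, -2), b₁ = (3, -3, -1), a₂ = (2, 2, -1), b₂ = (1, 0, 1).
Each slice is an integer combination of E₁ = a₁b₁ᵀ and E₂ = a₂b₂ᵀ: S₁ = 3·E₁ + 6·E₂, S₂ = 3·E₁ − 3·E₂, S₃ = E₁ − 9·E₂; reading off coefficients, c₁ = (3, 3, 1) and c₂ = (6, -3, -9).
Hence T = (1, 0, -2) ∘ (3, -3, -1) ∘ (3, 3, 1) + (2, 2, -1) ∘ (1, 0, 1) ∘ (6, -3, -9), so rank(T) ≤ 2.
These bounds meet, so rank(T) = 2.

2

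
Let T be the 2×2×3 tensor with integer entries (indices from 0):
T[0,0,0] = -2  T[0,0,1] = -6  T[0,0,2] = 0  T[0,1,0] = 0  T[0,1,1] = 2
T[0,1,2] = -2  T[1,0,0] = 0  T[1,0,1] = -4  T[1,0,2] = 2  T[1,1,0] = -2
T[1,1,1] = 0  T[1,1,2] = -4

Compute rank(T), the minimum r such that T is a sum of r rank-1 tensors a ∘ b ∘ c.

3

Lower bound: the mode-3 unfolding of T (rows indexed by k, columns by (i,j) = (0,0), (0,1), (1,0), (1,1)) is [[-2, 0, 0, -2], [-6, 2, -4, 0], [0, -2, 2, -4]].
There the 3×3 minor on rows k ∈ {0, 1, 2}, columns (i,j) ∈ {(0,0), (0,1), (1,0)} is det [[-2, 0, 0], [-6, 2, -4], [0, -2, 2]] = 8 ≠ 0, so this unfolding has rank ≥ 3; CP rank is at least every unfolding rank, so rank(T) ≥ 3. (Flattening ranks never certify an upper bound on CP rank; for that we must actually write T with 3 rank-1 terms.)
Upper bound: T is a sum of 3 rank-1 terms, T = [0, 1] ∘ [1, -1] ∘ [2, 2, 2] + [1, 1] ∘ [1, -1] ∘ [0, -2, 2] + [1, 1] ∘ [1, 0] ∘ [-2, -4, -2] (written with every a and b primitive with positive leading entry and the scale carried by c; CP decompositions are not unique, and this one is verified by expanding entrywise), so rank(T) ≤ 3.
These bounds meet, so rank(T) = 3.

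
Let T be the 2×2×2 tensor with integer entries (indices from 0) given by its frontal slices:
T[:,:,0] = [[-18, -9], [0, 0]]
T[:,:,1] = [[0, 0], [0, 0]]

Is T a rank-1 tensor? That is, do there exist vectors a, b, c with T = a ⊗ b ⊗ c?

Yes

If T = a ⊗ b ⊗ c then every fibre of T is a multiple of the corresponding factor, so read the factors off the fibres through the nonzero entry T[0,0,0] = -18.
The mode-1 fibre T[:,0,0] = [-18, 0] gives a = [1, 0] (primitive direction); the mode-2 fibre T[0,:,0] = [-18, -9] gives b = [2, 1]; then c[k] = T[0,0,k] / (a[0]·b[0]) = [-18, 0] / 2 = [-9, 0].
Expanding [1, 0] ⊗ [2, 1] ⊗ [-9, 0] reproduces all 8 entries of T, so T = [1, 0] ⊗ [2, 1] ⊗ [-9, 0] and rank(T) ≤ 1.
Equivalently every frontal slice T[:,:,k] is c[k] times the rank-1 matrix [1, 0] ⊗ [2, 1]. So T has rank 1 (it is nonzero).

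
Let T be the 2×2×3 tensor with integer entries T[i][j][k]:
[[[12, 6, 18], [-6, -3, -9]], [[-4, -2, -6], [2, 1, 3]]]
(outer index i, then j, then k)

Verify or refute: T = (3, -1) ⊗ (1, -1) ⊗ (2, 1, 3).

Reconstruct entry (0,0,0) from the claimed factors: Σₗ aₗ[0]bₗ[0]cₗ[0] = (3)·(1)·(2) = 6, but T[0,0,0] = 12. The claim is false.

No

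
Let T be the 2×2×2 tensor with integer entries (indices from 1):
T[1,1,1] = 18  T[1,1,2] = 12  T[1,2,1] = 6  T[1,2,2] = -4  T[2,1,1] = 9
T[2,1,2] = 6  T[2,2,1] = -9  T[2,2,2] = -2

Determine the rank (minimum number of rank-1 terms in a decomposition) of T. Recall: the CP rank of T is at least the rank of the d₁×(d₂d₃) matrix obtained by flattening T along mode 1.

2

Lower bound: the mode-2 unfolding of T (rows indexed by j, columns by (i,k) = (1,1), (1,2), (2,1), (2,2)) is [[18, 12, 9, 6], [6, -4, -9, -2]].
There the 2×2 minor on rows j ∈ {1, 2}, columns (i,k) ∈ {(1,1), (1,2)} is det [[18, 12], [6, -4]] = -144 ≠ 0, so this unfolding has rank ≥ 2; CP rank is at least every unfolding rank, so rank(T) ≥ 2. (This is only a lower bound: in general the CP rank may exceed every unfolding rank, so we still need to exhibit 2 rank-1 terms summing to T.)
Upper bound — finding two terms. Write S_k = T[:,:,k] for the frontal slices: S₁ = [[18, 6], [9, -9]], S₂ = [[12, -4], [6, -2]].
If T = a₁ ⊗ b₁ ⊗ c₁ + a₂ ⊗ b₂ ⊗ c₂ then each S_k = c₁[k]·a₁b₁ᵀ + c₂[k]·a₂b₂ᵀ. S₁ and S₂ are linearly independent, so a₁b₁ᵀ and a₂b₂ᵀ must span the same plane of matrices: they are the rank-1 matrices of the form x·S₁ + y·S₂.
det(x·S₁ + y·S₂) is −216·x² − 144·xy = (-72)·(3·x + 2·y)(x), vanishing at (x:y) = (2:-3) and (0:1).
M₁ = 2·S₁ − 3·S₂ = [[0, 24], [0, -12]] = 12·[2, -1][0, 1]ᵀ and M₂ = S₂ = [[12, -4], [6, -2]] = 2·[2, 1][3, -1]ᵀ, so take a₁ = [2, -1], b₁ = [0, 1], a₂ = [2, 1], b₂ = [3, -1].
Each slice is an integer combination of E₁ = a₁b₁ᵀ and E₂ = a₂b₂ᵀ: S₁ = 6·E₁ + 3·E₂, S₂ = 2·E₂; reading off coefficients, c₁ = [6, 0] and c₂ = [3, 2].
Hence T = [2, -1] ⊗ [0, 1] ⊗ [6, 0] + [2, 1] ⊗ [3, -1] ⊗ [3, 2], so rank(T) ≤ 2.
These bounds meet, so rank(T) = 2.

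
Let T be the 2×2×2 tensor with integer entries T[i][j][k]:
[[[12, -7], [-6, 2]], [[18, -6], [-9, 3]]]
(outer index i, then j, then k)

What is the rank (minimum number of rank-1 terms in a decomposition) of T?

Lower bound: the mode-2 unfolding of T (rows indexed by j, columns by (i,k) = (0,0), (0,1), (1,0), (1,1)) is [[12, -7, 18, -6], [-6, 2, -9, 3]].
There the 2×2 minor on rows j ∈ {0, 1}, columns (i,k) ∈ {(0,0), (0,1)} is det [[12, -7], [-6, 2]] = -18 ≠ 0, so this unfolding has rank ≥ 2; CP rank is at least every unfolding rank, so rank(T) ≥ 2. (This is only a lower bound: in general the CP rank may exceed every unfolding rank, so we still need to exhibit 2 rank-1 terms summing to T.)
Upper bound — finding two terms. Write S_k = T[:,:,k] for the frontal slices: S₀ = [[12, -6], [18, -9]], S₁ = [[-7, 2], [-6, 3]].
If T = a₁ ∘ b₁ ∘ c₁ + a₂ ∘ b₂ ∘ c₂ then each S_k = c₁[k]·a₁b₁ᵀ + c₂[k]·a₂b₂ᵀ. S₀ and S₁ are linearly independent, so a₁b₁ᵀ and a₂b₂ᵀ must span the same plane of matrices: they are the rank-1 matrices of the form x·S₀ + y·S₁.
det(x·S₀ + y·S₁) is 27·xy − 9·y² = 9·(3·x − y)(y), vanishing at (x:y) = (1:3) and (1:0).
M₁ = S₀ + 3·S₁ = [[-9, 0], [0, 0]] = (-9)·[1, 0][1, 0]ᵀ and M₂ = S₀ = [[12, -6], [18, -9]] = 3·[2, 3][2, -1]ᵀ, so take a₁ = [1, 0], b₁ = [1, 0], a₂ = [2, 3], b₂ = [2, -1].
Each slice is an integer combination of E₁ = a₁b₁ᵀ and E₂ = a₂b₂ᵀ: S₀ = 3·E₂, S₁ = −3·E₁ − E₂; reading off coefficients, c₁ = [0, -3] and c₂ = [3, -1].
Hence T = [1, 0] ∘ [1, 0] ∘ [0, -3] + [2, 3] ∘ [2, -1] ∘ [3, -1], so rank(T) ≤ 2.
These bounds meet, so rank(T) = 2.
Check entry T[1,0,1] = -6: (0)·(1)·(-3) + (3)·(2)·(-1) = -6.

2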